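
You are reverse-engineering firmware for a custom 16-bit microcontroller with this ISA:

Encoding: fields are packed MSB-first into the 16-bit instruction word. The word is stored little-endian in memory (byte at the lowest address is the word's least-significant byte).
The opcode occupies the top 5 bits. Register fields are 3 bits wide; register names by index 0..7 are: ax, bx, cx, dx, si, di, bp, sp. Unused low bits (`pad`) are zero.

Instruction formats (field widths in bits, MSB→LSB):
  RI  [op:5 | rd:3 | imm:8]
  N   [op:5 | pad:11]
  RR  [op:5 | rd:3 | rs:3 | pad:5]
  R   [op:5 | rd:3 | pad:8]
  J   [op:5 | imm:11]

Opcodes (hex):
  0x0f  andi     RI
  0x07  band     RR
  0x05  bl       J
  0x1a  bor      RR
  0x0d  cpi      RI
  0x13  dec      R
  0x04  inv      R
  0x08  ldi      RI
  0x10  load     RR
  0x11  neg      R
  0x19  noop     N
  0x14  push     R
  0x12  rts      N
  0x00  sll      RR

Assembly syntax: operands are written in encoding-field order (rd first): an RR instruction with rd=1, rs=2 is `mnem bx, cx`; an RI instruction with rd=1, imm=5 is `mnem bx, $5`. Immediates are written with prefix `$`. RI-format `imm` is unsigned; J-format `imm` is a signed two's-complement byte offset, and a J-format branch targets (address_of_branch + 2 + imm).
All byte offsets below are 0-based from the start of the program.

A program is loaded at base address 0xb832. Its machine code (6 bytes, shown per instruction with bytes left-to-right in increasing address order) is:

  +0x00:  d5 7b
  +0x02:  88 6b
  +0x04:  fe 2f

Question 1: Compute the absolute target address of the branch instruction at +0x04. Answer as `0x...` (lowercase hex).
0xb836

[04] fe 2f → 0x2ffe
  opcode bits[15:11]=0x5: bl/J
  imm@[10:0]=0x7fe (s11→-2) ⇒ $-2
  target = base 0xb832 + off 0x04 + 2 + imm -2 = 0xb836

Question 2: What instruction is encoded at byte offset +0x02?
@+02  little-endian(88 6b) = 0x6b88
  opcode bits[15:11]=0xd: cpi/RI
  [10:8] rd=3 = dx
  [7:0] imm=136 = $136

cpi dx, $136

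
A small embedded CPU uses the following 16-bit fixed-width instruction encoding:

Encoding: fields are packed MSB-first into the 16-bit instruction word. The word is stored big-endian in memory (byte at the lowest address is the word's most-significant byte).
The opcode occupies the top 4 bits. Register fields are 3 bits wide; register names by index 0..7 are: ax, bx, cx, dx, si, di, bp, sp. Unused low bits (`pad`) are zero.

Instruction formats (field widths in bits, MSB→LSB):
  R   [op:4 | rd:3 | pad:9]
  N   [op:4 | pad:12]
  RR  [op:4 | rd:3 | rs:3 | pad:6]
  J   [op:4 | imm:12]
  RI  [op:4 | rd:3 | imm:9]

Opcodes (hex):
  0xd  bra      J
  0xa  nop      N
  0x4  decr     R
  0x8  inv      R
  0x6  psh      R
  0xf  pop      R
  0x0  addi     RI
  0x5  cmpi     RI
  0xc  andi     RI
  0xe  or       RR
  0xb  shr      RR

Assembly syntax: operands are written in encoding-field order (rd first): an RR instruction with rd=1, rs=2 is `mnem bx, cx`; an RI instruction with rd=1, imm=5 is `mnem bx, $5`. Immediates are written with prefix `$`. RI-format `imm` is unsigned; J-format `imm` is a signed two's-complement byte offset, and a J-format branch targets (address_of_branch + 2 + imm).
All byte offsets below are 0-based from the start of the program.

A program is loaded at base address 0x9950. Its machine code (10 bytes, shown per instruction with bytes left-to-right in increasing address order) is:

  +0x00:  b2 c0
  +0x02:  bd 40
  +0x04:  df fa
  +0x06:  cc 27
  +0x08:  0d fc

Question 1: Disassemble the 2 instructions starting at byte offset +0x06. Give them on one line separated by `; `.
off 0x06: read cc 27 as big → 0xcc27
  top 4b → 0xc → andi [RI]
  rd@[11:9]=0x6 ⇒ bp
  imm@[8:0]=0x27 ⇒ $39
off 0x08: read 0d fc as big → 0x0dfc
  top 4b → 0x0 → addi [RI]
  rd@[11:9]=0x6 ⇒ bp
  imm@[8:0]=0x1fc ⇒ $508

andi bp, $39; addi bp, $508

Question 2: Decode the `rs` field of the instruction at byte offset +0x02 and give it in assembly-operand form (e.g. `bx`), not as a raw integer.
+0x02: bd 40 ⇒ word 0xbd40 (big)
  op=0xbd40>>12=0xb ⇒ shr (RR)
  [11:9] rd=6 = bp
  [8:6] rs=5 = di

di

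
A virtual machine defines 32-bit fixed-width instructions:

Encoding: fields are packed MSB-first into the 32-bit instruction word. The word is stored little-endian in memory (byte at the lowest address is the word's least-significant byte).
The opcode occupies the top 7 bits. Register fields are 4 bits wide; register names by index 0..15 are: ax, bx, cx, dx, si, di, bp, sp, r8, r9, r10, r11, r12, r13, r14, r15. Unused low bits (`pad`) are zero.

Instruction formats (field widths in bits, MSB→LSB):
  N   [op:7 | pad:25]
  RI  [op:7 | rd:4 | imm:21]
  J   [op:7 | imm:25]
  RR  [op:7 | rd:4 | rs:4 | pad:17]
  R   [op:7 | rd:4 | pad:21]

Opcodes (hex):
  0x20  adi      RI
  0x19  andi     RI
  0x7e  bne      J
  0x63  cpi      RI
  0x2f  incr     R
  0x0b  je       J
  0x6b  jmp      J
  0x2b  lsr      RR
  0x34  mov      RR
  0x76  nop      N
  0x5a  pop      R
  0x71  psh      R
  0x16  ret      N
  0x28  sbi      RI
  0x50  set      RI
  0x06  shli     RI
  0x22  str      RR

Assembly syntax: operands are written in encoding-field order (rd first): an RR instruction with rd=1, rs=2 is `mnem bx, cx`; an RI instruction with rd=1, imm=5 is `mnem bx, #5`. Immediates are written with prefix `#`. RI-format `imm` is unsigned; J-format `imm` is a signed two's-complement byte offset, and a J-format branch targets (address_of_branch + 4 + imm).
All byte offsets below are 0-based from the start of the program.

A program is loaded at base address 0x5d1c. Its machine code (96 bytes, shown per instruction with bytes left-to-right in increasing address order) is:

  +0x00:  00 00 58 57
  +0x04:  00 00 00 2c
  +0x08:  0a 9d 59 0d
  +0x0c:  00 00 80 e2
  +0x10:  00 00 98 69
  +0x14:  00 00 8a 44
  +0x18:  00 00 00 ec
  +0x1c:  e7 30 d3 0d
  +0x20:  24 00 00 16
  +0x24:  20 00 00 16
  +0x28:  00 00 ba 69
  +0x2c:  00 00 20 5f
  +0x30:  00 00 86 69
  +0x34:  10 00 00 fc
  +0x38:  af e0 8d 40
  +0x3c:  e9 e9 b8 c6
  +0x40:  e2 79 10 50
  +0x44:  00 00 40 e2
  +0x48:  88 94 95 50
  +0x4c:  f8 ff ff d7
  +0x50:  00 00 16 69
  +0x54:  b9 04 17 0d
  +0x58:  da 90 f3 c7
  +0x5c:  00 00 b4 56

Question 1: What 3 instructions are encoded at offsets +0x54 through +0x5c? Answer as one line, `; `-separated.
[54] b9 04 17 0d → 0x0d1704b9
  top 7b → 0x6 → shli [RI]
  rd: (w>>21)&0xf=0x8 → r8
  imm: (w>>0)&0x1fffff=0x1704b9 → #1508537
[58] da 90 f3 c7 → 0xc7f390da
  top 7b → 0x63 → cpi [RI]
  rd: (w>>21)&0xf=0xf → r15
  imm: (w>>0)&0x1fffff=0x1390da → #1282266
[5c] 00 00 b4 56 → 0x56b40000
  top 7b → 0x2b → lsr [RR]
  rd: (w>>21)&0xf=0x5 → di
  rs: (w>>17)&0xf=0xa → r10

shli r8, #1508537; cpi r15, #1282266; lsr di, r10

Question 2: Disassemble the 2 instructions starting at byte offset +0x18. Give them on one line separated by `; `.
@+18  little-endian(00 00 00 ec) = 0xec000000
  opcode bits[31:25]=0x76: nop/N
@+1c  little-endian(e7 30 d3 0d) = 0x0dd330e7
  opcode bits[31:25]=0x6: shli/RI
  [24:21] rd=14 = r14
  [20:0] imm=1257703 = #1257703

nop; shli r14, #1257703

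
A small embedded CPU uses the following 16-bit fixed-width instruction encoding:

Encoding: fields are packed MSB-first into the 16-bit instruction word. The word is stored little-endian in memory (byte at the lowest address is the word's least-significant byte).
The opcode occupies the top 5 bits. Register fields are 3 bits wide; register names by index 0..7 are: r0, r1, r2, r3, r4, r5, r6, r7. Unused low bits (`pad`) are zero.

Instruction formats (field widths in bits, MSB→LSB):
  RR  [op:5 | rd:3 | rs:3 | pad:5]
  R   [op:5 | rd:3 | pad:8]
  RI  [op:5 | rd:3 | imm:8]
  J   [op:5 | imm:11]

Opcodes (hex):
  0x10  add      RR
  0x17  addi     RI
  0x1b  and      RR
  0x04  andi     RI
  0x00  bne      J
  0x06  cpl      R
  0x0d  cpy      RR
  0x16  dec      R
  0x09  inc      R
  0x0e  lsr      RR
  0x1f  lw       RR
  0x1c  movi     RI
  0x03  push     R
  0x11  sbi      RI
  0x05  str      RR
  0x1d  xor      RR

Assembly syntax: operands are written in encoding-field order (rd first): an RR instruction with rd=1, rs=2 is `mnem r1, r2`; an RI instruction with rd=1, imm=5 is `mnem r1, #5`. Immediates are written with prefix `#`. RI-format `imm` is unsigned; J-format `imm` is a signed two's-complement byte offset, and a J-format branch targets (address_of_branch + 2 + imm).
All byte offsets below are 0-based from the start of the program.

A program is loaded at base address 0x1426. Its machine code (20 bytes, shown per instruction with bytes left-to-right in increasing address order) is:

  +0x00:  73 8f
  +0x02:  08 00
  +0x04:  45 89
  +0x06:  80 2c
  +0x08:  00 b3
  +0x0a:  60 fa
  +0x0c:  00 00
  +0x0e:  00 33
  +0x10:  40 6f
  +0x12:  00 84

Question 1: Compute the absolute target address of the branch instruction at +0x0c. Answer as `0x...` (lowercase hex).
0x1434

off 0x0c: read 00 00 as little → 0x0000
  opcode bits[15:11]=0x0: bne/J
  imm: (w>>0)&0x7ff=0x0 → #0
  target = base 0x1426 + off 0x0c + 2 + imm 0 = 0x1434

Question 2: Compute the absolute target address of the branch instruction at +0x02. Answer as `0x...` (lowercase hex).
0x1432

+0x02: 08 00 ⇒ word 0x0008 (little)
  top 5b → 0x0 → bne [J]
  imm: (w>>0)&0x7ff=0x8 → #8
  target = base 0x1426 + off 0x02 + 2 + imm 8 = 0x1432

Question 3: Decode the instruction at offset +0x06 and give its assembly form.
+0x06: 80 2c ⇒ word 0x2c80 (little)
  top 5b → 0x5 → str [RR]
  rd: (w>>8)&0x7=0x4 → r4
  rs: (w>>5)&0x7=0x4 → r4

str r4, r4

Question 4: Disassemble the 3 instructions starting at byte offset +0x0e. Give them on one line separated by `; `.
cpl r3; cpy r7, r2; add r4, r0

[0e] 00 33 → 0x3300
  opcode bits[15:11]=0x6: cpl/R
  [10:8] rd=3 = r3
[10] 40 6f → 0x6f40
  opcode bits[15:11]=0xd: cpy/RR
  [10:8] rd=7 = r7
  [7:5] rs=2 = r2
[12] 00 84 → 0x8400
  opcode bits[15:11]=0x10: add/RR
  [10:8] rd=4 = r4
  [7:5] rs=0 = r0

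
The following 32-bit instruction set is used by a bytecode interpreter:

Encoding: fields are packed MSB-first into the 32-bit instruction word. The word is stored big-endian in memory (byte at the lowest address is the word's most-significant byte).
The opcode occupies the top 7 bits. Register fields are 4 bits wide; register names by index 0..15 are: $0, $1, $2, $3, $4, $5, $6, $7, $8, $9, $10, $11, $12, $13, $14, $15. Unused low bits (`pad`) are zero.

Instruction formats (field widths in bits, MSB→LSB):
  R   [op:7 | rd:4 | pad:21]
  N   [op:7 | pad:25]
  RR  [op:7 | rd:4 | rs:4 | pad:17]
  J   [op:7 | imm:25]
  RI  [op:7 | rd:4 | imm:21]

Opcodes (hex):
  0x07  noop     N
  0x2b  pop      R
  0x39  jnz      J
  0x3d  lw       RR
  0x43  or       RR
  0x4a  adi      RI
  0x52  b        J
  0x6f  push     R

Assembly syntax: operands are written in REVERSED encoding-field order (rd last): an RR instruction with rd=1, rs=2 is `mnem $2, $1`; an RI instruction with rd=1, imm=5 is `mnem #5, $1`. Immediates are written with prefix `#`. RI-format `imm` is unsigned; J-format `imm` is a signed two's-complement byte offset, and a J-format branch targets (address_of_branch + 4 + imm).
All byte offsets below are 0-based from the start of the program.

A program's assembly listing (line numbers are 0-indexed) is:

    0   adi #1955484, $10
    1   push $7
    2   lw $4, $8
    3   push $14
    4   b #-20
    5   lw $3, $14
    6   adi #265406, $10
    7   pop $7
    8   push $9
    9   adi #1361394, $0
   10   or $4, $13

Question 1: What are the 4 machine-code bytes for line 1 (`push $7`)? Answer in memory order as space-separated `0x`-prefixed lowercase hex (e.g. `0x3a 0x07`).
1. push fields op=0x6f:7|rd=7:4|pad=0:21 → word dee00000h → de e0 00 00

0xde 0xe0 0x00 0x00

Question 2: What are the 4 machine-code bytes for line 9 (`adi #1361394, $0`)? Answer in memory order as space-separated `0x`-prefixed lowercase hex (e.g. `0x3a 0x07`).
0x94 0x14 0xc5 0xf2

line 9 (adi): pack op=0x4a:7|rd=0:4|imm=1361394:21 = 0x9414c5f2; big→ 94 14 c5 f2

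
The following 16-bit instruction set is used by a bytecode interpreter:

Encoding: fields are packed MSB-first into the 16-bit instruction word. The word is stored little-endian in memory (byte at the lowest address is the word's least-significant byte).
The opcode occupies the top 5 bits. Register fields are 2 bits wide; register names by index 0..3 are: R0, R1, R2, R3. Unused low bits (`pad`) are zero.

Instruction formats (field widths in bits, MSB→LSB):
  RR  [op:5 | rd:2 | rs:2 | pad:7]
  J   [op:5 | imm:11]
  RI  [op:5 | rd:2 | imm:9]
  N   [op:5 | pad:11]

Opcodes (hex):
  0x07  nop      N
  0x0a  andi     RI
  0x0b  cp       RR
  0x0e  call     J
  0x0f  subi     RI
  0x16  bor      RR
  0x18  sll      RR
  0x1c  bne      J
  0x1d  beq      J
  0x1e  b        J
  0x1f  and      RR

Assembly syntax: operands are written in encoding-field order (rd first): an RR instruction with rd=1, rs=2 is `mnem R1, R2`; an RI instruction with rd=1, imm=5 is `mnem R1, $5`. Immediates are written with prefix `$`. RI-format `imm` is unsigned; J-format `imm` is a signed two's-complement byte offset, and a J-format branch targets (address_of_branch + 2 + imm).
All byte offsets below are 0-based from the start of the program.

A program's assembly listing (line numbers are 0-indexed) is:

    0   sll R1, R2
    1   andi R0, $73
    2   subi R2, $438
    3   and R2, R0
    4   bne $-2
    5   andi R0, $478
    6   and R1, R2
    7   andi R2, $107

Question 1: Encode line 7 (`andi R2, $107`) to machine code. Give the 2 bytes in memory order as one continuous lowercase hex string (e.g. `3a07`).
line 7 (andi): pack op=0xa:5|rd=2:2|imm=107:9 = 0x546b; little→ 6b 54

6b54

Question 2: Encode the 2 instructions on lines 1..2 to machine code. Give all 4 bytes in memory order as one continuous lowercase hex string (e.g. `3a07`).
4950b67d

line 1 (andi): pack op=0xa:5|rd=0:2|imm=73:9 = 0x5049; little→ 49 50
line 2 (subi): pack op=0xf:5|rd=2:2|imm=438:9 = 0x7db6; little→ b6 7d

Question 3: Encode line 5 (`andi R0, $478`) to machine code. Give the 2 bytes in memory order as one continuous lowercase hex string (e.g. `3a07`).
de51

L5: andi op=0xa:5|rd=0:2|imm=478:9 ⇒ 0x51de ⇒ little de 51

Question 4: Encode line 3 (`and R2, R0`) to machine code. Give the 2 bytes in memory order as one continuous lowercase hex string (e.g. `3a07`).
line 3 (and): pack op=0x1f:5|rd=2:2|rs=0:2|pad=0:7 = 0xfc00; little→ 00 fc

00fc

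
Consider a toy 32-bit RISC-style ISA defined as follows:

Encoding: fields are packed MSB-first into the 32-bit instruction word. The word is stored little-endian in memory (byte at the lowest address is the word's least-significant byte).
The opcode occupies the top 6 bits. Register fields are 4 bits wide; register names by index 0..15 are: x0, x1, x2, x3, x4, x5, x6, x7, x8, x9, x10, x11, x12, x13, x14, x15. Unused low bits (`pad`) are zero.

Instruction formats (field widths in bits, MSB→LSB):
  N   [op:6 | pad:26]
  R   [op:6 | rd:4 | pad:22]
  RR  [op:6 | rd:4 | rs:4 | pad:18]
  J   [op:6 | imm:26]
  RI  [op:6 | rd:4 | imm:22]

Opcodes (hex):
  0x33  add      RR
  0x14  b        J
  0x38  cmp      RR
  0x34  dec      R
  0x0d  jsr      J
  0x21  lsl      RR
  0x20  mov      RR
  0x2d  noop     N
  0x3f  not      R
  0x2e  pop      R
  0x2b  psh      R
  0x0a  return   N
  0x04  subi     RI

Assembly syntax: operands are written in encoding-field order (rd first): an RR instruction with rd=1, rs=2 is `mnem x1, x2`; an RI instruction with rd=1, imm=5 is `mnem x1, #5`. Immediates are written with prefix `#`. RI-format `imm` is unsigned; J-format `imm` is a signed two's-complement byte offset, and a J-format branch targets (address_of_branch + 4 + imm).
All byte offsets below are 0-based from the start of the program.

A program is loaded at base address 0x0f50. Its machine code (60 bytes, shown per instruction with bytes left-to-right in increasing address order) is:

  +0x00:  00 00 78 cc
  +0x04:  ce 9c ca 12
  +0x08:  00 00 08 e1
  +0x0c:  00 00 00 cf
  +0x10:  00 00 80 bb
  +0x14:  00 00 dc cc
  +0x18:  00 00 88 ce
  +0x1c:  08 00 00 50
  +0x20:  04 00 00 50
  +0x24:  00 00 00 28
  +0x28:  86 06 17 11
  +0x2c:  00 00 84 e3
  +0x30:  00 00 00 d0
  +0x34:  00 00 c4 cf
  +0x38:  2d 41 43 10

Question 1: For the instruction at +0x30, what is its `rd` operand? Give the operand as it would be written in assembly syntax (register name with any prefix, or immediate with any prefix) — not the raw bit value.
[30] 00 00 00 d0 → 0xd0000000
  top 6b → 0x34 → dec [R]
  rd: (w>>22)&0xf=0x0 → x0

x0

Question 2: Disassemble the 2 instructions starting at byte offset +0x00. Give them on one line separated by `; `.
add x1, x14; subi x11, #695502

off 0x00: read 00 00 78 cc as little → 0xcc780000
  opcode bits[31:26]=0x33: add/RR
  rd: (w>>22)&0xf=0x1 → x1
  rs: (w>>18)&0xf=0xe → x14
off 0x04: read ce 9c ca 12 as little → 0x12ca9cce
  opcode bits[31:26]=0x4: subi/RI
  rd: (w>>22)&0xf=0xb → x11
  imm: (w>>0)&0x3fffff=0xa9cce → #695502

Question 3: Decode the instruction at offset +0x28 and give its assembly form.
[28] 86 06 17 11 → 0x11170686
  top 6b → 0x4 → subi [RI]
  rd: (w>>22)&0xf=0x4 → x4
  imm: (w>>0)&0x3fffff=0x170686 → #1508998

subi x4, #1508998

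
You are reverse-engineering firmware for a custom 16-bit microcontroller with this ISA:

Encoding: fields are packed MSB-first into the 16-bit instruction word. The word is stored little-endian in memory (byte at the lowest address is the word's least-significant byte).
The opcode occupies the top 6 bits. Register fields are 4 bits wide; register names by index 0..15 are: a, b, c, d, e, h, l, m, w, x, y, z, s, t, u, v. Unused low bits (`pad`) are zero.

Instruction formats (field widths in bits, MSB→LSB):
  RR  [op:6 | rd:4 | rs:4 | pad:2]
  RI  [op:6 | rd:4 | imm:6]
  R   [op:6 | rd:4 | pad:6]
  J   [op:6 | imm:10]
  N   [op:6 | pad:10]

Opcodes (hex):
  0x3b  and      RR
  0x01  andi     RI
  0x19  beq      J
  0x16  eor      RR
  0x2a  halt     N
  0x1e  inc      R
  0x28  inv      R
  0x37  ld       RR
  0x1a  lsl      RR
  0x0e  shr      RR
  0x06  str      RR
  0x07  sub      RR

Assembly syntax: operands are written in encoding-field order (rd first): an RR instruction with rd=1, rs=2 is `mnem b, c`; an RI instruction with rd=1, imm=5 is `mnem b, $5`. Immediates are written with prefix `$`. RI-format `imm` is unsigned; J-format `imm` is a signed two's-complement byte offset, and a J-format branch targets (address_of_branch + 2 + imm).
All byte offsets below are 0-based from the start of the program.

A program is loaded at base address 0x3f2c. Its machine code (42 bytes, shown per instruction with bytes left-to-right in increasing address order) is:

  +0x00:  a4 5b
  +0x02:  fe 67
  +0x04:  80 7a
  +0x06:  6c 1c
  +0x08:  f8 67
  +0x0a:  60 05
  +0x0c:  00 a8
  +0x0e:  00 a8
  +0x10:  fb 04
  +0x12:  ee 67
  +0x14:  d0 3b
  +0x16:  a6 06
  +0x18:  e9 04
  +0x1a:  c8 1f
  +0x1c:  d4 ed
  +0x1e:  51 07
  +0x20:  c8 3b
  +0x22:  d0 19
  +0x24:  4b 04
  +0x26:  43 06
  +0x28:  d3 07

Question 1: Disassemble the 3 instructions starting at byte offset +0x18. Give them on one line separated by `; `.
andi d, $41; sub v, c; and m, h

off 0x18: read e9 04 as little → 0x04e9
  top 6b → 0x1 → andi [RI]
  rd: (w>>6)&0xf=0x3 → d
  imm: (w>>0)&0x3f=0x29 → $41
off 0x1a: read c8 1f as little → 0x1fc8
  top 6b → 0x7 → sub [RR]
  rd: (w>>6)&0xf=0xf → v
  rs: (w>>2)&0xf=0x2 → c
off 0x1c: read d4 ed as little → 0xedd4
  top 6b → 0x3b → and [RR]
  rd: (w>>6)&0xf=0x7 → m
  rs: (w>>2)&0xf=0x5 → h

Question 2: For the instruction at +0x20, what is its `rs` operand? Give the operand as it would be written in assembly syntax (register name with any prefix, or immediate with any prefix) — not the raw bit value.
c

@+20  little-endian(c8 3b) = 0x3bc8
  opcode bits[15:10]=0xe: shr/RR
  rd@[9:6]=0xf ⇒ v
  rs@[5:2]=0x2 ⇒ c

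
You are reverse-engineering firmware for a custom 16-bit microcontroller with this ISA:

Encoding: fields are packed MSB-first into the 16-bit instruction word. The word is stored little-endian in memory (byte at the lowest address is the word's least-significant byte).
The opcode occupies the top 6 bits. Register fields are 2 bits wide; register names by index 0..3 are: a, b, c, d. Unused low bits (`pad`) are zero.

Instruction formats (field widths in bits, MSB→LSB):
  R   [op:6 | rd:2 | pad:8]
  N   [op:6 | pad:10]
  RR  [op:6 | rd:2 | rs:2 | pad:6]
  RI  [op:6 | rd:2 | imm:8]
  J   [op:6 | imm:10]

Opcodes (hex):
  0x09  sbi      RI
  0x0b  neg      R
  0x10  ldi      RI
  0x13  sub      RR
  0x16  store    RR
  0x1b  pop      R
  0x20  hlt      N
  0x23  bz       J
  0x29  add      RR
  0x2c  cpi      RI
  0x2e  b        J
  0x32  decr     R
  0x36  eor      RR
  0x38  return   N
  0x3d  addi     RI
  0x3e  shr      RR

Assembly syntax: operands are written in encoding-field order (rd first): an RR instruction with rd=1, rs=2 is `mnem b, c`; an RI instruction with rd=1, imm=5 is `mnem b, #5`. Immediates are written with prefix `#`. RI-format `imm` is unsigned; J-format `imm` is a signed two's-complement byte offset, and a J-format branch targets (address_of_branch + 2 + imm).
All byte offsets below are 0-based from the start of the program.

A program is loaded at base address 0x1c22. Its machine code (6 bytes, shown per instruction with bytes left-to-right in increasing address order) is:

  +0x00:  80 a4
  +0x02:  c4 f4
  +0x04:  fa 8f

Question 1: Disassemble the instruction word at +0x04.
[04] fa 8f → 0x8ffa
  opcode bits[15:10]=0x23: bz/J
  imm: (w>>0)&0x3ff=0x3fa (s10→-6) → #-6

bz #-6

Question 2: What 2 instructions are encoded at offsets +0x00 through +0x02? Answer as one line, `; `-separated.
[00] 80 a4 → 0xa480
  op=0xa480>>10=0x29 ⇒ add (RR)
  rd@[9:8]=0x0 ⇒ a
  rs@[7:6]=0x2 ⇒ c
[02] c4 f4 → 0xf4c4
  op=0xf4c4>>10=0x3d ⇒ addi (RI)
  rd@[9:8]=0x0 ⇒ a
  imm@[7:0]=0xc4 ⇒ #196

add a, c; addi a, #196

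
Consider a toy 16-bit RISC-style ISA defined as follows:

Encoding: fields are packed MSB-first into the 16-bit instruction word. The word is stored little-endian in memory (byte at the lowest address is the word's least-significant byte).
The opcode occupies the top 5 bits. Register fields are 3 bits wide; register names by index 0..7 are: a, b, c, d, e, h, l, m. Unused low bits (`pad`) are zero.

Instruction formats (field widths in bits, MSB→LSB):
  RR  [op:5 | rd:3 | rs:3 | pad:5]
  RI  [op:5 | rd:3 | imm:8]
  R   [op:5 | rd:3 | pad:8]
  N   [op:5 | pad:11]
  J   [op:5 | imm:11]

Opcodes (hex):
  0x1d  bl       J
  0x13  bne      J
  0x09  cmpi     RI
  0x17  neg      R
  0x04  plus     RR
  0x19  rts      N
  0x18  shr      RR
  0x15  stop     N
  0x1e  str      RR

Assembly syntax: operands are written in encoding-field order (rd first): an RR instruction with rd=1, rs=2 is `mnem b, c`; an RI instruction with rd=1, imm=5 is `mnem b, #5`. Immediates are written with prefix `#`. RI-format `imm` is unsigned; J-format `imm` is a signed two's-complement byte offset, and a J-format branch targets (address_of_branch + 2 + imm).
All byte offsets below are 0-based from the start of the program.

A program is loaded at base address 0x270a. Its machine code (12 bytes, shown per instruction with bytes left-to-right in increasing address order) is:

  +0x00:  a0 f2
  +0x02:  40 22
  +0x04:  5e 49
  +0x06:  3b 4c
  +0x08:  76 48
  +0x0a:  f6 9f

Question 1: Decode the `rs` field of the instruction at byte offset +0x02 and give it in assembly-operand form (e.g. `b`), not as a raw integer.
off 0x02: read 40 22 as little → 0x2240
  opcode bits[15:11]=0x4: plus/RR
  rd: (w>>8)&0x7=0x2 → c
  rs: (w>>5)&0x7=0x2 → c

c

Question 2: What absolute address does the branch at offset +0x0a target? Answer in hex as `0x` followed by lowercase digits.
off 0x0a: read f6 9f as little → 0x9ff6
  opcode bits[15:11]=0x13: bne/J
  imm@[10:0]=0x7f6 (s11→-10) ⇒ #-10
  target = base 0x270a + off 0x0a + 2 + imm -10 = 0x270c

0x270c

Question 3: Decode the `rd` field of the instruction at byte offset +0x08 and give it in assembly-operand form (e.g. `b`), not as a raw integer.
[08] 76 48 → 0x4876
  opcode bits[15:11]=0x9: cmpi/RI
  rd@[10:8]=0x0 ⇒ a
  imm@[7:0]=0x76 ⇒ #118

a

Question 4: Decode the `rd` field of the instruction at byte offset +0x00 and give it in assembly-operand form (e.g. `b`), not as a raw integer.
+0x00: a0 f2 ⇒ word 0xf2a0 (little)
  opcode bits[15:11]=0x1e: str/RR
  rd@[10:8]=0x2 ⇒ c
  rs@[7:5]=0x5 ⇒ h

c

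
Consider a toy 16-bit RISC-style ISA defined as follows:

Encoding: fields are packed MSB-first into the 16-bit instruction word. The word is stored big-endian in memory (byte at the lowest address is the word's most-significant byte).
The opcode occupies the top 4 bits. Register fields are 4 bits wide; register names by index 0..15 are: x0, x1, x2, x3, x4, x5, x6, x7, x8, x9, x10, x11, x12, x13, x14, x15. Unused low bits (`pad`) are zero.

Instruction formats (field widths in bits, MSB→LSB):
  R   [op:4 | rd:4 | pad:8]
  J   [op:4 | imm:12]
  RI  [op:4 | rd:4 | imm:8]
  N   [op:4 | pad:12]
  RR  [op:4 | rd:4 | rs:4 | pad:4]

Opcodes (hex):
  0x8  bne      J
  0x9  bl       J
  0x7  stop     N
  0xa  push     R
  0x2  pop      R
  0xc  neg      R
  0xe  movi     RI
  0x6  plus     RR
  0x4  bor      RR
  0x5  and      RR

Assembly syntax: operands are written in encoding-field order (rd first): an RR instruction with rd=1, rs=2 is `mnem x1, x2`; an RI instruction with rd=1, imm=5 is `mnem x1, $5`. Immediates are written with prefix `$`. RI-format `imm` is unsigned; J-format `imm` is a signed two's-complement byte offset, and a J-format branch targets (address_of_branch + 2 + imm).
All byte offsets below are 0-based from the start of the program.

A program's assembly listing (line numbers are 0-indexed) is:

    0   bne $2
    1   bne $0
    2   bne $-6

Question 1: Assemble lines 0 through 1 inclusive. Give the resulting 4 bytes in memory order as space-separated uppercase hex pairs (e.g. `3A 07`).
80 02 80 00

L0: bne op=0x8:4|imm=2:12 ⇒ 0x8002 ⇒ big 80 02
L1: bne op=0x8:4|imm=0:12 ⇒ 0x8000 ⇒ big 80 00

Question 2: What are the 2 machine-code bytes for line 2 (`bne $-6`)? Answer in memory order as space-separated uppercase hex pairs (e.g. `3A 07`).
8F FA

line 2 (bne): pack op=0x8:4|imm=-6:12 = 0x8ffa; big→ 8f fa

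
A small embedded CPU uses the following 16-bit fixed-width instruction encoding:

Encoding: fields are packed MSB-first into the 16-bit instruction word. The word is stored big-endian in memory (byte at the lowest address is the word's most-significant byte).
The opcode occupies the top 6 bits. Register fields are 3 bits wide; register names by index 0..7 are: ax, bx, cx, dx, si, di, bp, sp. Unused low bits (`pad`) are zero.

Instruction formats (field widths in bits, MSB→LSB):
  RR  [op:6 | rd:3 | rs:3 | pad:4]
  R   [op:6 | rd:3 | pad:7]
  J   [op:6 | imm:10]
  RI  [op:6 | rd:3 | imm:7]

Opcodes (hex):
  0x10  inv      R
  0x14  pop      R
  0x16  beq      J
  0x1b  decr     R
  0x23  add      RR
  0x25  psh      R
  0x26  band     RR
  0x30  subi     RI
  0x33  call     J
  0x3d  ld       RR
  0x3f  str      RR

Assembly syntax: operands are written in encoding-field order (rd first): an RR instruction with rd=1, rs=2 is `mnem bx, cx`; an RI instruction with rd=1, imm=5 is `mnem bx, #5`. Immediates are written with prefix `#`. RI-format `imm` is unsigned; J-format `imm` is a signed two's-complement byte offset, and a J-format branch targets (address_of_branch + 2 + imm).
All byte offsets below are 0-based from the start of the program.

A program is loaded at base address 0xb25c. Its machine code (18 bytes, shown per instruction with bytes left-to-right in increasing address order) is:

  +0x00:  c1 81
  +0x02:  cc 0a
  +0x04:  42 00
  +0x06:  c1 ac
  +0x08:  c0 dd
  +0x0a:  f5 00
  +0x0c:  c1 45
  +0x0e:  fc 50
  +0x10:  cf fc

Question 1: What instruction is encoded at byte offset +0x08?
+0x08: c0 dd ⇒ word 0xc0dd (big)
  opcode bits[15:10]=0x30: subi/RI
  rd: (w>>7)&0x7=0x1 → bx
  imm: (w>>0)&0x7f=0x5d → #93

subi bx, #93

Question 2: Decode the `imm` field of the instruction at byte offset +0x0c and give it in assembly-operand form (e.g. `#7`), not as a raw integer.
off 0x0c: read c1 45 as big → 0xc145
  op=0xc145>>10=0x30 ⇒ subi (RI)
  rd: (w>>7)&0x7=0x2 → cx
  imm: (w>>0)&0x7f=0x45 → #69

#69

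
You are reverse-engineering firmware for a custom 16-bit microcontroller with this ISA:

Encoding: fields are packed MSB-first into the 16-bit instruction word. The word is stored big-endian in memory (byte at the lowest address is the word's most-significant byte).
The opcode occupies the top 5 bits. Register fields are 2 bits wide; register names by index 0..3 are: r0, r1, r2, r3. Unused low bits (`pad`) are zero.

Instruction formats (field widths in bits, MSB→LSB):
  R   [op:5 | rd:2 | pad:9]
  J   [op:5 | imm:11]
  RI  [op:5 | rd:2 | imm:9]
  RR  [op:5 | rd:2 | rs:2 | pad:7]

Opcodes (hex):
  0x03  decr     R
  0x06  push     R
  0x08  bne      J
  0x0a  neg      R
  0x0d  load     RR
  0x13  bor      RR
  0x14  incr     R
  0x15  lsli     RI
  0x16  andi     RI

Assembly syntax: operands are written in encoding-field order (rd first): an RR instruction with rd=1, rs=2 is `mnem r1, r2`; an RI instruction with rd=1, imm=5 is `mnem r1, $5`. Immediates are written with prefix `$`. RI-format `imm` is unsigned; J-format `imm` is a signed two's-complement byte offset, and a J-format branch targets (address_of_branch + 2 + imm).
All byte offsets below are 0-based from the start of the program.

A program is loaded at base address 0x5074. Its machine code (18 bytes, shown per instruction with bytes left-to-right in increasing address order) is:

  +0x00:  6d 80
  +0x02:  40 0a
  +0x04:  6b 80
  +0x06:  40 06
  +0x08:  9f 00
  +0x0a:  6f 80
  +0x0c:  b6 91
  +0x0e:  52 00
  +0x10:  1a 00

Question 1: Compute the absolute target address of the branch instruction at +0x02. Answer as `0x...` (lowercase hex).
off 0x02: read 40 0a as big → 0x400a
  opcode bits[15:11]=0x8: bne/J
  imm@[10:0]=0xa ⇒ $10
  target = base 0x5074 + off 0x02 + 2 + imm 10 = 0x5082

0x5082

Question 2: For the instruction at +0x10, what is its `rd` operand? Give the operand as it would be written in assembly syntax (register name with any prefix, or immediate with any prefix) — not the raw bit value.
[10] 1a 00 → 0x1a00
  opcode bits[15:11]=0x3: decr/R
  rd@[10:9]=0x1 ⇒ r1

r1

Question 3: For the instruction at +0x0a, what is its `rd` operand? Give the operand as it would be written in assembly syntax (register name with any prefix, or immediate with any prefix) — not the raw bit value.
[0a] 6f 80 → 0x6f80
  top 5b → 0xd → load [RR]
  rd@[10:9]=0x3 ⇒ r3
  rs@[8:7]=0x3 ⇒ r3

r3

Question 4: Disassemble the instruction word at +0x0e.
[0e] 52 00 → 0x5200
  op=0x5200>>11=0xa ⇒ neg (R)
  rd: (w>>9)&0x3=0x1 → r1

neg r1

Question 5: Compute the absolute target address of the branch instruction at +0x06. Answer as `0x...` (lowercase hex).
0x5082

@+06  big-endian(40 06) = 0x4006
  opcode bits[15:11]=0x8: bne/J
  imm: (w>>0)&0x7ff=0x6 → $6
  target = base 0x5074 + off 0x06 + 2 + imm 6 = 0x5082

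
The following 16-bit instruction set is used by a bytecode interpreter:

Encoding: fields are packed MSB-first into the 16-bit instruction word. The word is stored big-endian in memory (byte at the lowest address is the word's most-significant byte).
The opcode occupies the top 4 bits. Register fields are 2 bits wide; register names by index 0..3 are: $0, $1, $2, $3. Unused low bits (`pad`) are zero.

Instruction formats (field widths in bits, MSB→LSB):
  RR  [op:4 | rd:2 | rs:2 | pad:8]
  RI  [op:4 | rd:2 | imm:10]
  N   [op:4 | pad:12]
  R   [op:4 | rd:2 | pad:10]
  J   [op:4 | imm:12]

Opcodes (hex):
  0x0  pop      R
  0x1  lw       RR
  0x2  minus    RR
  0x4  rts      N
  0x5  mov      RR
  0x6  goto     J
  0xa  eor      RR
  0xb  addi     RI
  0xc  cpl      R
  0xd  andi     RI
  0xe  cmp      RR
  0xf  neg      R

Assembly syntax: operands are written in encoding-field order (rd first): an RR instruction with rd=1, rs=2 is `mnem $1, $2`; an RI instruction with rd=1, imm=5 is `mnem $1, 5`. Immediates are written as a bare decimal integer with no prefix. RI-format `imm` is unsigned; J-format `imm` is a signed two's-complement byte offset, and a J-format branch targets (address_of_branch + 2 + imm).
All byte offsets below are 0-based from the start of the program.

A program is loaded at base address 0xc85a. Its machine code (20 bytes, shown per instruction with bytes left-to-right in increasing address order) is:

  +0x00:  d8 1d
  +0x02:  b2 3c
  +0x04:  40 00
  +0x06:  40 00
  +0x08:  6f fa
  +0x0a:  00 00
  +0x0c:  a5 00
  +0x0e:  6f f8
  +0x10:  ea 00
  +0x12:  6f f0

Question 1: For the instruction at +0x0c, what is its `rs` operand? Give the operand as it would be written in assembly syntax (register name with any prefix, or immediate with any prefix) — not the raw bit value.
@+0c  big-endian(a5 00) = 0xa500
  top 4b → 0xa → eor [RR]
  [11:10] rd=1 = $1
  [9:8] rs=1 = $1

$1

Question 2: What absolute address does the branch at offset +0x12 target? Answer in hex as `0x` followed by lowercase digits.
0xc85e

off 0x12: read 6f f0 as big → 0x6ff0
  top 4b → 0x6 → goto [J]
  [11:0] imm=4080 (s12→-16) = -16
  target = base 0xc85a + off 0x12 + 2 + imm -16 = 0xc85e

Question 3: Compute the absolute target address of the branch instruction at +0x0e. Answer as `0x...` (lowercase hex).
0xc862

@+0e  big-endian(6f f8) = 0x6ff8
  opcode bits[15:12]=0x6: goto/J
  [11:0] imm=4088 (s12→-8) = -8
  target = base 0xc85a + off 0x0e + 2 + imm -8 = 0xc862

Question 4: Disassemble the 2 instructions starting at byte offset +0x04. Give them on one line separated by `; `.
rts; rts

@+04  big-endian(40 00) = 0x4000
  op=0x4000>>12=0x4 ⇒ rts (N)
@+06  big-endian(40 00) = 0x4000
  op=0x4000>>12=0x4 ⇒ rts (N)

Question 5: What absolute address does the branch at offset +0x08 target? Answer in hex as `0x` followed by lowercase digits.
0xc85e

@+08  big-endian(6f fa) = 0x6ffa
  op=0x6ffa>>12=0x6 ⇒ goto (J)
  imm@[11:0]=0xffa (s12→-6) ⇒ -6
  target = base 0xc85a + off 0x08 + 2 + imm -6 = 0xc85e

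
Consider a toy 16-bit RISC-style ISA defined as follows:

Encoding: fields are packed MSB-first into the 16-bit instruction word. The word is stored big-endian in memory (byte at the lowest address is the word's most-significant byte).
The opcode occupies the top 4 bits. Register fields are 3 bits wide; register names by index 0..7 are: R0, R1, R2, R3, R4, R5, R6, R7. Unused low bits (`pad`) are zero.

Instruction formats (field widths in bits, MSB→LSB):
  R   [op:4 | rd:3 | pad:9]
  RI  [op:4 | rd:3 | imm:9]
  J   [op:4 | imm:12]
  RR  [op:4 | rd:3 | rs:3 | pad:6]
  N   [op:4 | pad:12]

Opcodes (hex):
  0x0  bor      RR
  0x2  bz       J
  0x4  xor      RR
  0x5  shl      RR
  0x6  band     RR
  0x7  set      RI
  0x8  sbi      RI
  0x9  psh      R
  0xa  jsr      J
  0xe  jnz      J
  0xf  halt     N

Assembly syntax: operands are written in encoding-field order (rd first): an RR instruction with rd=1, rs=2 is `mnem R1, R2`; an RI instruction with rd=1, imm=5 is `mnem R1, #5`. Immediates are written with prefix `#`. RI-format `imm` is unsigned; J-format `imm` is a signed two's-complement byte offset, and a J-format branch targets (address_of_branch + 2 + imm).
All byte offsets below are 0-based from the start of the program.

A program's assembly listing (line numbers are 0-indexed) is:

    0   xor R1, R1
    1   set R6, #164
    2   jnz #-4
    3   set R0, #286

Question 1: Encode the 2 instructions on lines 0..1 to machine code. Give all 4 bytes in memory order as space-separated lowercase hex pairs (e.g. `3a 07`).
42 40 7c a4

L0: xor op=0x4:4|rd=1:3|rs=1:3|pad=0:6 ⇒ 0x4240 ⇒ big 42 40
L1: set op=0x7:4|rd=6:3|imm=164:9 ⇒ 0x7ca4 ⇒ big 7c a4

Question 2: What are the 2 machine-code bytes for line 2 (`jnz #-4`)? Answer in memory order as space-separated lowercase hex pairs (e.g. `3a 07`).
L2: jnz op=0xe:4|imm=-4:12 ⇒ 0xeffc ⇒ big ef fc

ef fc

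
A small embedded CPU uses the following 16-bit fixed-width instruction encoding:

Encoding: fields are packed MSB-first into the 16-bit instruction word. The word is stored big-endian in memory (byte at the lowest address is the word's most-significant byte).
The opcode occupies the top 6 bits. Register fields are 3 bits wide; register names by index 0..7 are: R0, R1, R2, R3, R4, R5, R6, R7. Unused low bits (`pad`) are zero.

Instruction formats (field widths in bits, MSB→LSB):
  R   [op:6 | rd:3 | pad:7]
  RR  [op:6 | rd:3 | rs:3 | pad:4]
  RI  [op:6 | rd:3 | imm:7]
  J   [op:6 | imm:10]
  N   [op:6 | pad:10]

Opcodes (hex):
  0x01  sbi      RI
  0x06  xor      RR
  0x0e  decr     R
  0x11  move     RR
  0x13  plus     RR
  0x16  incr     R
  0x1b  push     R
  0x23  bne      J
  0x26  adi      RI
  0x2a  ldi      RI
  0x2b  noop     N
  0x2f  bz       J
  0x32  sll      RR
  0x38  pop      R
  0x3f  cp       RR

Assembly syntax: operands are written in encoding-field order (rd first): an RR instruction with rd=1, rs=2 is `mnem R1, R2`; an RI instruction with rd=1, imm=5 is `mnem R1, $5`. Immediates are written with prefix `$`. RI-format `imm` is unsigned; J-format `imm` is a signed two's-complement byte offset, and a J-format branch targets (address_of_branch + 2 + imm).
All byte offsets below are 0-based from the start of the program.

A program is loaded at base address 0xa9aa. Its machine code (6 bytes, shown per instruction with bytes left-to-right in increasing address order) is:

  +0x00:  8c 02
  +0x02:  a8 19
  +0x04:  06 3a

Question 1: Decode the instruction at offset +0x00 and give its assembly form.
+0x00: 8c 02 ⇒ word 0x8c02 (big)
  op=0x8c02>>10=0x23 ⇒ bne (J)
  imm@[9:0]=0x2 ⇒ $2

bne $2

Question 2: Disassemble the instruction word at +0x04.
sbi R4, $58

[04] 06 3a → 0x063a
  opcode bits[15:10]=0x1: sbi/RI
  [9:7] rd=4 = R4
  [6:0] imm=58 = $58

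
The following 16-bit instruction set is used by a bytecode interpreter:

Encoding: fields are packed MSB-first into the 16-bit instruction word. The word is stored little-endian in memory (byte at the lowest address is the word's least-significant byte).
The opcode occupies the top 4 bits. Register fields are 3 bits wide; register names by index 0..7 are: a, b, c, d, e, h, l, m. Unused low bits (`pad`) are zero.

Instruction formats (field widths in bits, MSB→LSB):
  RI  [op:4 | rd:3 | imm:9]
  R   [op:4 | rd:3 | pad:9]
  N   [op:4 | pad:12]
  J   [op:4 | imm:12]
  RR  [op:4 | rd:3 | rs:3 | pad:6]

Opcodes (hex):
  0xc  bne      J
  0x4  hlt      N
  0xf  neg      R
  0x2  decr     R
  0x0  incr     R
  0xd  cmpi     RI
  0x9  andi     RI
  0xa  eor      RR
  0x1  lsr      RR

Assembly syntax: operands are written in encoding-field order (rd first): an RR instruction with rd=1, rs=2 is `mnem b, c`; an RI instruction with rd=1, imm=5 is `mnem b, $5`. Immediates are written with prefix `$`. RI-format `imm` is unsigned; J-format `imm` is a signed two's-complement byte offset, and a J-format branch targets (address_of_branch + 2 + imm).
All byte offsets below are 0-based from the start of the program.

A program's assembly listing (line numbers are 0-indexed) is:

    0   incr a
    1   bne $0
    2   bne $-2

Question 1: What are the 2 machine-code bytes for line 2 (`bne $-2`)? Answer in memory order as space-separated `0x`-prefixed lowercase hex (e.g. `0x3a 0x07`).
L2: bne op=0xc:4|imm=-2:12 ⇒ 0xcffe ⇒ little fe cf

0xfe 0xcf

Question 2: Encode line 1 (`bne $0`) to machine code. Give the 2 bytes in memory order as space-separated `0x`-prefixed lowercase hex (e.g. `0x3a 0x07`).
0x00 0xc0

1. bne fields op=0xc:4|imm=0:12 → word c000h → 00 c0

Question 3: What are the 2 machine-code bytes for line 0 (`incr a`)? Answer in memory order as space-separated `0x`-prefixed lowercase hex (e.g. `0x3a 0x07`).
0x00 0x00

0. incr fields op=0x0:4|rd=0:3|pad=0:9 → word 0000h → 00 00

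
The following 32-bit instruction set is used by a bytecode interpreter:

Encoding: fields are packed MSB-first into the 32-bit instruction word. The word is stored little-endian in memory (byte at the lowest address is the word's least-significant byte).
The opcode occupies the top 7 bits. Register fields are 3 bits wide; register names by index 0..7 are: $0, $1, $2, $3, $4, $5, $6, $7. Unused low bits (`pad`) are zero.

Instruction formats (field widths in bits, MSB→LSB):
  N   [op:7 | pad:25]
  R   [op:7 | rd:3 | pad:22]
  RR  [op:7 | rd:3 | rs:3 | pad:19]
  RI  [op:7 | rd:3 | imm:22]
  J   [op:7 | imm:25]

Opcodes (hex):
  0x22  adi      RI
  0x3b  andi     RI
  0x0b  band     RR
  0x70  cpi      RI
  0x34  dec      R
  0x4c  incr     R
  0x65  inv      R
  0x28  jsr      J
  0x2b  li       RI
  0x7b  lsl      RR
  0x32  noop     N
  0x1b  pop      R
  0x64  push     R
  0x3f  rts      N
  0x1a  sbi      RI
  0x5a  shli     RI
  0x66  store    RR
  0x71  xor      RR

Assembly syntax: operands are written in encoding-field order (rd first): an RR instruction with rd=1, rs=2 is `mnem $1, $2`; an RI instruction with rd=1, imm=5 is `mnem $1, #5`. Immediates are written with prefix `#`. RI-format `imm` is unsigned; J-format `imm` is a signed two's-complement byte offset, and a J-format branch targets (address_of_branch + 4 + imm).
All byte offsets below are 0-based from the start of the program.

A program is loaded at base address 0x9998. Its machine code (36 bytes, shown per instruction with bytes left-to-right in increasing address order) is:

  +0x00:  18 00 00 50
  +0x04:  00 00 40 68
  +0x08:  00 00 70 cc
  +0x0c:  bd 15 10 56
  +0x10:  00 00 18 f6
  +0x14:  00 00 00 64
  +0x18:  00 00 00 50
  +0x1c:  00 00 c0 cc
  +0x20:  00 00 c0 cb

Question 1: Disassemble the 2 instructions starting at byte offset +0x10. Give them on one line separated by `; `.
[10] 00 00 18 f6 → 0xf6180000
  op=0xf6180000>>25=0x7b ⇒ lsl (RR)
  rd@[24:22]=0x0 ⇒ $0
  rs@[21:19]=0x3 ⇒ $3
[14] 00 00 00 64 → 0x64000000
  op=0x64000000>>25=0x32 ⇒ noop (N)

lsl $0, $3; noop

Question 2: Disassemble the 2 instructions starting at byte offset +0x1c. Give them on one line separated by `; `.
[1c] 00 00 c0 cc → 0xccc00000
  op=0xccc00000>>25=0x66 ⇒ store (RR)
  rd: (w>>22)&0x7=0x3 → $3
  rs: (w>>19)&0x7=0x0 → $0
[20] 00 00 c0 cb → 0xcbc00000
  op=0xcbc00000>>25=0x65 ⇒ inv (R)
  rd: (w>>22)&0x7=0x7 → $7

store $3, $0; inv $7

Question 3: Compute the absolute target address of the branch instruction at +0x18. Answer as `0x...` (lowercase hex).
0x99b4

[18] 00 00 00 50 → 0x50000000
  top 7b → 0x28 → jsr [J]
  [24:0] imm=0 = #0
  target = base 0x9998 + off 0x18 + 4 + imm 0 = 0x99b4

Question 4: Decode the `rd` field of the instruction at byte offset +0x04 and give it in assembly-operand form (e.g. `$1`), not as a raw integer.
$1

+0x04: 00 00 40 68 ⇒ word 0x68400000 (little)
  op=0x68400000>>25=0x34 ⇒ dec (R)
  rd: (w>>22)&0x7=0x1 → $1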